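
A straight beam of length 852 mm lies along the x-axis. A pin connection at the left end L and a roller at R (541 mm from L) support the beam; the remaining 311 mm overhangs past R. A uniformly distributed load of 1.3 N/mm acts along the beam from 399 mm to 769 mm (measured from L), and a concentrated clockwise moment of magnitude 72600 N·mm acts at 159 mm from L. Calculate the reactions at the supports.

L_x = 0, L_y = -172.4 N, R_y = 653.4 N

Resultant of the distributed load: 1.3 × 370 = 481 N at 584 mm from L.
Moments about L: R_y·541 − (1.3·370)·584 − 72600 = 0 → R_y = 353504/541 = 653.427 ≈ 653.4 N.
ΣF_y = 0: L_y + 653.427 − 1.3·370 = 0 → L_y = -172.4 N.
ΣF_x = 0: no horizontal applied forces, so L_x = 0.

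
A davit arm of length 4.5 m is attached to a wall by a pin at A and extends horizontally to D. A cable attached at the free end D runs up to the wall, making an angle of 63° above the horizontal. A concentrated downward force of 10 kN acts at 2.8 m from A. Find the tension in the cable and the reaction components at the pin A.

ΣM about A: T·sin63°·4.5 − 10·2.8 = 0 → T = 28/(4.5·0.891007) = 6.98336 ≈ 6.983 kN.
ΣF_x = 0: A_x − T·cos63° = 0 → A_x = 6.98336 × 0.45399 = 3.170 kN.
ΣF_y = 0: A_y + T·sin63° − 10 = 0 → A_y = 10 − 6.98336 × 0.891007 = 3.778 kN.

T = 6.983 kN, A_x = 3.170 kN, A_y = 3.778 kN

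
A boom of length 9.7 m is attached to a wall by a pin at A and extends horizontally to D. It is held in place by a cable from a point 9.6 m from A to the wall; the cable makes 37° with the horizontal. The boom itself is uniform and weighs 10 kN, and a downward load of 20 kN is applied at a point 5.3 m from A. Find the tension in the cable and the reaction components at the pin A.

T = 26.74 kN, A_x = 21.36 kN, A_y = 13.91 kN

ΣM about A: T·sin37°·9.6 − 10·4.85 − 20·5.3 = 0 → T = 154.5/(9.6·0.601815) = 26.742 ≈ 26.74 kN.
ΣF_x = 0: A_x − T·cos37° = 0 → A_x = 26.742 × 0.798636 = 21.36 kN.
ΣF_y = 0: A_y + T·sin37° − 10 − 20 = 0 → A_y = 30 − 26.742 × 0.601815 = 13.91 kN.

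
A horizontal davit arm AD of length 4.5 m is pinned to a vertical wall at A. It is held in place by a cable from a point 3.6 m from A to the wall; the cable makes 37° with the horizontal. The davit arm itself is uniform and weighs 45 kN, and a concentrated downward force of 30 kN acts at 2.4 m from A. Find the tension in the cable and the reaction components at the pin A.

ΣM about A: T·sin37°·3.6 − 45·2.25 − 30·2.4 = 0 → T = 173.25/(3.6·0.601815) = 79.9664 ≈ 79.97 kN.
ΣF_x = 0: A_x − T·cos37° = 0 → A_x = 79.9664 × 0.798636 = 63.86 kN.
ΣF_y = 0: A_y + T·sin37° − 45 − 30 = 0 → A_y = 75 − 79.9664 × 0.601815 = 26.88 kN.

T = 79.97 kN, A_x = 63.86 kN, A_y = 26.88 kN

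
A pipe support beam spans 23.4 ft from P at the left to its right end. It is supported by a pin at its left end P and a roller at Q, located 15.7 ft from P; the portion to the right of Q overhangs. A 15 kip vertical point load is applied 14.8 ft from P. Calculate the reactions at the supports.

Taking moments about P: Q_y·15.7 − 15·14.8 = 0 → Q_y = 222/15.7 = 14.1401 ≈ 14.14 kip.
ΣF_y = 0: P_y + 14.1401 − 15 = 0 → P_y = 0.8599 kip.
ΣF_x = 0: no horizontal applied forces, so P_x = 0.

P_x = 0, P_y = 0.8599 kip, Q_y = 14.14 kip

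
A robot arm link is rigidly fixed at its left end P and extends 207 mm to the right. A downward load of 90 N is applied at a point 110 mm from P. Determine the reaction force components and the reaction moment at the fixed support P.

P_x = 0, P_y = 90.00 N, M_P = 9900 N·mm

ΣF_x = 0: P_x = 0.
ΣF_y = 0: P_y − 90 = 0 → P_y = 90.00 N.
ΣM about P: M_P − 90·110 = 0 → M_P = 9900 N·mm.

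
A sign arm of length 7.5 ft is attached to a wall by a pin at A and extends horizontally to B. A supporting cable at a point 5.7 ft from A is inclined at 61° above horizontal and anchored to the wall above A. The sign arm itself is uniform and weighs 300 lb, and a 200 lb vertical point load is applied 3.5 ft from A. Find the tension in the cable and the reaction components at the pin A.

T = 366.1 lb, A_x = 177.5 lb, A_y = 179.8 lb

ΣM about A: T·sin61°·5.7 − 300·3.75 − 200·3.5 = 0 → T = 1825/(5.7·0.87462) = 366.074 ≈ 366.1 lb.
ΣF_x = 0: A_x − T·cos61° = 0 → A_x = 366.074 × 0.48481 = 177.5 lb.
ΣF_y = 0: A_y + T·sin61° − 300 − 200 = 0 → A_y = 500 − 366.074 × 0.87462 = 179.8 lb.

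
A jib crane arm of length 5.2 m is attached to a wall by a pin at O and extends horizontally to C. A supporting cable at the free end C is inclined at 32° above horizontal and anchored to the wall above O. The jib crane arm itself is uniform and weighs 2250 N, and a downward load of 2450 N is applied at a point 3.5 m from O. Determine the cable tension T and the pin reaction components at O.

ΣM about O: T·sin32°·5.2 − 2250·2.6 − 2450·3.5 = 0 → T = 14425/(5.2·0.529919) = 5234.83 ≈ 5235 N.
ΣF_x = 0: O_x − T·cos32° = 0 → O_x = 5234.83 × 0.848048 = 4439 N.
ΣF_y = 0: O_y + T·sin32° − 2250 − 2450 = 0 → O_y = 4700 − 5234.83 × 0.529919 = 1926 N.

T = 5235 N, O_x = 4439 N, O_y = 1926 N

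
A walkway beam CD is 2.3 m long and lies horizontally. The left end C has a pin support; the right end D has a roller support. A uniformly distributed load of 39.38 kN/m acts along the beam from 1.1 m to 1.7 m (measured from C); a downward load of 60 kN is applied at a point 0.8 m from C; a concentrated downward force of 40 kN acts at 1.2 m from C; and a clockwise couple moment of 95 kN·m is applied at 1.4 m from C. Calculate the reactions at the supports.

C_x = 0, C_y = 26.20 kN, D_y = 97.43 kN

Resultant of the distributed load: 39.38 × 0.6 = 23.628 kN at 1.4 m from C.
ΣM about C: D_y·2.3 − (39.38·0.6)·1.4 − 60·0.8 − 40·1.2 − 95 = 0 → D_y = 224.0792/2.3 = 97.4257 ≈ 97.43 kN.
ΣF_y = 0: C_y + 97.4257 − 39.38·0.6 − 60 − 40 = 0 → C_y = 26.20 kN.
ΣF_x = 0: no horizontal applied forces, so C_x = 0.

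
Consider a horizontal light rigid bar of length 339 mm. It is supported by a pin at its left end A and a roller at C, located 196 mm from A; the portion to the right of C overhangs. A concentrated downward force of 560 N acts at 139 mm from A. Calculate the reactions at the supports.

Taking moments about A: C_y·196 − 560·139 = 0 → C_y = 77840/196 = 397.143 ≈ 397.1 N.
ΣF_y = 0: A_y + 397.143 − 560 = 0 → A_y = 162.9 N.
ΣF_x = 0: no horizontal applied forces, so A_x = 0.

A_x = 0, A_y = 162.9 N, C_y = 397.1 N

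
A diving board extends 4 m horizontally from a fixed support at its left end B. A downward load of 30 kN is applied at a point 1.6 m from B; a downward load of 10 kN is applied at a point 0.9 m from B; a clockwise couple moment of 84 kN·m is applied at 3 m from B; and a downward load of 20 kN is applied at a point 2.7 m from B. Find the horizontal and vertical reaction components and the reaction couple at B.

ΣF_x = 0: B_x = 0.
ΣF_y = 0: B_y − 30 − 10 − 20 = 0 → B_y = 60.00 kN.
ΣM about B: M_B − 30·1.6 − 10·0.9 − 84 − 20·2.7 = 0 → M_B = 195.0 kN·m.

B_x = 0, B_y = 60.00 kN, M_B = 195.0 kN·m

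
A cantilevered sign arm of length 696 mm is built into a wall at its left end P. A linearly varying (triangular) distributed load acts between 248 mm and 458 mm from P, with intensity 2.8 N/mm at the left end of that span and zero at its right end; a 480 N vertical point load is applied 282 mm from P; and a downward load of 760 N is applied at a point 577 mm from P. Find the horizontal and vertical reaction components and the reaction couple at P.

P_x = 0, P_y = 1534 N, M_P = 667400 N·mm

Resultant of the triangular load: ½ × 2.8 × 210 = 294 N, acting at 318 mm from P (one-third of the span from the peak).
ΣF_x = 0: P_x = 0.
ΣF_y = 0: P_y − ½·2.8·210 − 480 − 760 = 0 → P_y = 1534 N.
ΣM about P: M_P − (½·2.8·210)·318 − 480·282 − 760·577 = 0 → M_P = 667400 N·mm.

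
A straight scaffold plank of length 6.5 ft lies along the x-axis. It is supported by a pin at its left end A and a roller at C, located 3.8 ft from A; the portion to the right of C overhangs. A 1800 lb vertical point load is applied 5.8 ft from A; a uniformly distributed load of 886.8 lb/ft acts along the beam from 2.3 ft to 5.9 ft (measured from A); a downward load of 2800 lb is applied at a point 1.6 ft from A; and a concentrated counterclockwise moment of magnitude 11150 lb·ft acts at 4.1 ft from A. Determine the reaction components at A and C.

Resultant of the distributed load: 886.8 × 3.6 = 3192.48 lb at 4.1 ft from A.
ΣM about A: C_y·3.8 − 1800·5.8 − (886.8·3.6)·4.1 − 2800·1.6 + 11150 = 0 → C_y = 16859.168/3.8 = 4436.62 ≈ 4437 lb.
ΣF_y = 0: A_y + 4436.62 − 1800 − 886.8·3.6 − 2800 = 0 → A_y = 3356 lb.
ΣF_x = 0: no horizontal applied forces, so A_x = 0.

A_x = 0, A_y = 3356 lb, C_y = 4437 lb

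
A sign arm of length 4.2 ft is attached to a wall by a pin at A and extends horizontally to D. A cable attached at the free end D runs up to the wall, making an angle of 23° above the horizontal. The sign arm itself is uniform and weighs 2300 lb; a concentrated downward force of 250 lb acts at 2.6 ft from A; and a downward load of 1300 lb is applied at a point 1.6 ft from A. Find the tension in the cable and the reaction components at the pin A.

ΣM about A: T·sin23°·4.2 − 2300·2.1 − 250·2.6 − 1300·1.6 = 0 → T = 7560/(4.2·0.390731) = 4606.75 ≈ 4607 lb.
ΣF_x = 0: A_x − T·cos23° = 0 → A_x = 4606.75 × 0.920505 = 4241 lb.
ΣF_y = 0: A_y + T·sin23° − 2300 − 250 − 1300 = 0 → A_y = 3850 − 4606.75 × 0.390731 = 2050 lb.

T = 4607 lb, A_x = 4241 lb, A_y = 2050 lb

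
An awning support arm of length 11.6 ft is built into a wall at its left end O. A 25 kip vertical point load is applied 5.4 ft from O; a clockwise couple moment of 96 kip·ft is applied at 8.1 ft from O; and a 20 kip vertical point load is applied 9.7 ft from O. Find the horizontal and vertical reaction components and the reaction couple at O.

O_x = 0, O_y = 45.00 kip, M_O = 425.0 kip·ft

ΣF_x = 0: O_x = 0.
ΣF_y = 0: O_y − 25 − 20 = 0 → O_y = 45.00 kip.
ΣM about O: M_O − 25·5.4 − 96 − 20·9.7 = 0 → M_O = 425.0 kip·ft.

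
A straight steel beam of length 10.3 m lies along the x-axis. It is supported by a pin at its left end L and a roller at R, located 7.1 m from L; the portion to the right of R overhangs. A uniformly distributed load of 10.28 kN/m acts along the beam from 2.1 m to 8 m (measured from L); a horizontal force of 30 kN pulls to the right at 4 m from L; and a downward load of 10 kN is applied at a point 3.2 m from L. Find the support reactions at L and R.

L_x = -30.00 kN, L_y = 23.01 kN, R_y = 47.65 kN

Resultant of the distributed load: 10.28 × 5.9 = 60.652 kN at 5.05 m from L.
Moments about L: R_y·7.1 − (10.28·5.9)·5.05 − 10·3.2 = 0 → R_y = 338.2926/7.1 = 47.6468 ≈ 47.65 kN.
ΣF_y = 0: L_y + 47.6468 − 10.28·5.9 − 10 = 0 → L_y = 23.01 kN.
ΣF_x = 0: L_x + 30 = 0 → L_x = -30.00 kN.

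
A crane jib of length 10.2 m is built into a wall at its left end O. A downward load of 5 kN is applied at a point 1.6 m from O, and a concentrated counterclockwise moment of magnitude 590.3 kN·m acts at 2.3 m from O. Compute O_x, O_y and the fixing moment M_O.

ΣF_x = 0: O_x = 0.
ΣF_y = 0: O_y − 5 = 0 → O_y = 5.000 kN.
ΣM about O: M_O − 5·1.6 + 590.3 = 0 → M_O = -582.3 kN·m.

O_x = 0, O_y = 5.000 kN, M_O = -582.3 kN·m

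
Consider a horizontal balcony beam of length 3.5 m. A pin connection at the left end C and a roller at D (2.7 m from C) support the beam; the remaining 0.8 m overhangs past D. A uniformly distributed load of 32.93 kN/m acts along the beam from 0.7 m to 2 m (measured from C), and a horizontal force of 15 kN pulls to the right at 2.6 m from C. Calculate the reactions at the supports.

Resultant of the distributed load: 32.93 × 1.3 = 42.809 kN at 1.35 m from C.
Taking moments about C: D_y·2.7 − (32.93·1.3)·1.35 = 0 → D_y = 57.79215/2.7 = 21.4045 ≈ 21.40 kN.
ΣF_y = 0: C_y + 21.4045 − 32.93·1.3 = 0 → C_y = 21.40 kN.
ΣF_x = 0: C_x + 15 = 0 → C_x = -15.00 kN.

C_x = -15.00 kN, C_y = 21.40 kN, D_y = 21.40 kN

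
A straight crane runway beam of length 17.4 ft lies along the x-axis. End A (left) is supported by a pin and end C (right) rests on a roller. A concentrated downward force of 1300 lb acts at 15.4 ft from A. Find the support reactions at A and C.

Moments about A: C_y·17.4 − 1300·15.4 = 0 → C_y = 20020/17.4 = 1150.57 ≈ 1151 lb.
ΣF_y = 0: A_y + 1150.57 − 1300 = 0 → A_y = 149.4 lb.
ΣF_x = 0: no horizontal applied forces, so A_x = 0.

A_x = 0, A_y = 149.4 lb, C_y = 1151 lb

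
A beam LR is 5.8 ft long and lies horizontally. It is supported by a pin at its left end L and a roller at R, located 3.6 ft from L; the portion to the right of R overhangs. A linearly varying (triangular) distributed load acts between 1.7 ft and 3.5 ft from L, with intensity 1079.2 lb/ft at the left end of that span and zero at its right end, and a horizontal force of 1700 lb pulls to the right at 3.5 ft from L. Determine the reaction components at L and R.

Resultant of the triangular load: ½ × 1079.2 × 1.8 = 971.28 lb, acting at 2.3 ft from L (one-third of the span from the peak).
ΣM about L: R_y·3.6 − (½·1079.2·1.8)·2.3 = 0 → R_y = 2233.944/3.6 = 620.54 ≈ 620.5 lb.
ΣF_y = 0: L_y + 620.54 − ½·1079.2·1.8 = 0 → L_y = 350.7 lb.
ΣF_x = 0: L_x + 1700 = 0 → L_x = -1700 lb.

L_x = -1700 lb, L_y = 350.7 lb, R_y = 620.5 lb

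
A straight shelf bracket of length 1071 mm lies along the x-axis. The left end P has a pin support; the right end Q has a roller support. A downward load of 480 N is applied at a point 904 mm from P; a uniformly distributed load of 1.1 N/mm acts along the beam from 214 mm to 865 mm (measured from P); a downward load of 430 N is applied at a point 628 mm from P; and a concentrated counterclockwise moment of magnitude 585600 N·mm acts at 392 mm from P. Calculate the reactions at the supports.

Resultant of the distributed load: 1.1 × 651 = 716.1 N at 539.5 mm from P.
Taking moments about P: Q_y·1071 − 480·904 − (1.1·651)·539.5 − 430·628 + 585600 = 0 → Q_y = 504695.95/1071 = 471.238 ≈ 471.2 N.
ΣF_y = 0: P_y + 471.238 − 480 − 1.1·651 − 430 = 0 → P_y = 1155 N.
ΣF_x = 0: no horizontal applied forces, so P_x = 0.

P_x = 0, P_y = 1155 N, Q_y = 471.2 N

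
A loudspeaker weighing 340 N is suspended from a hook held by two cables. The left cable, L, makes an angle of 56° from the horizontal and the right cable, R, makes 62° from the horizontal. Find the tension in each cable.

T_L = 180.8 N, T_R = 215.3 N

ΣF_x = 0: −T_L·cos56° + T_R·cos62° = 0 → T_R = 1.19111·T_L.
ΣF_y = 0: T_L·sin56° + T_R·sin62° = 340.
Substitute: T_L·(0.829038 + 1.19111·0.882948) = 340 → T_L = 180.781 ≈ 180.8 N.
Then T_R = 1.19111 × 180.781 = 215.3 N.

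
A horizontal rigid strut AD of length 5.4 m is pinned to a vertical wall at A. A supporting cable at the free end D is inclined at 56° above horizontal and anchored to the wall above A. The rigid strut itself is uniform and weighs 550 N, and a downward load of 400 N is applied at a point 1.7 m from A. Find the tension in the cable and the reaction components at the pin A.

T = 483.6 N, A_x = 270.4 N, A_y = 549.1 N

ΣM about A: T·sin56°·5.4 − 550·2.7 − 400·1.7 = 0 → T = 2165/(5.4·0.829038) = 483.604 ≈ 483.6 N.
ΣF_x = 0: A_x − T·cos56° = 0 → A_x = 483.604 × 0.559193 = 270.4 N.
ΣF_y = 0: A_y + T·sin56° − 550 − 400 = 0 → A_y = 950 − 483.604 × 0.829038 = 549.1 N.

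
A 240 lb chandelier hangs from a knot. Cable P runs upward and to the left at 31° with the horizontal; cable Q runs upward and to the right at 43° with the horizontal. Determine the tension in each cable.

ΣF_x = 0: −T_P·cos31° + T_Q·cos43° = 0 → T_Q = 1.17203·T_P.
ΣF_y = 0: T_P·sin31° + T_Q·sin43° = 240.
Substitute: T_P·(0.515038 + 1.17203·0.681998) = 240 → T_P = 182.598 ≈ 182.6 lb.
Then T_Q = 1.17203 × 182.598 = 214.0 lb.

T_P = 182.6 lb, T_Q = 214.0 lb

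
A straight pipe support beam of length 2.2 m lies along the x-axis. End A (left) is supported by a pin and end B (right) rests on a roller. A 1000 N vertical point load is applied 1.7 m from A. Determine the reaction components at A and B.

A_x = 0, A_y = 227.3 N, B_y = 772.7 N

ΣM about A: B_y·2.2 − 1000·1.7 = 0 → B_y = 1700/2.2 = 772.727 ≈ 772.7 N.
ΣF_y = 0: A_y + 772.727 − 1000 = 0 → A_y = 227.3 N.
ΣF_x = 0: no horizontal applied forces, so A_x = 0.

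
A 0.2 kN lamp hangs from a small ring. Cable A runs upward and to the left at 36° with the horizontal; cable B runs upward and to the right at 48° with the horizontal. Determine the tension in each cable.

ΣF_x = 0: −T_A·cos36° + T_B·cos48° = 0 → T_B = 1.20906·T_A.
ΣF_y = 0: T_A·sin36° + T_B·sin48° = 0.2.
Substitute: T_A·(0.587785 + 1.20906·0.743145) = 0.2 → T_A = 0.134563 ≈ 0.1346 kN.
Then T_B = 1.20906 × 0.134563 = 0.1627 kN.

T_A = 0.1346 kN, T_B = 0.1627 kN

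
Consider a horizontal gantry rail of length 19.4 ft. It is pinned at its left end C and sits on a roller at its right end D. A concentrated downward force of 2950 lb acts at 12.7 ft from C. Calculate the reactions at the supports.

C_x = 0, C_y = 1019 lb, D_y = 1931 lb

Moments about C: D_y·19.4 − 2950·12.7 = 0 → D_y = 37465/19.4 = 1931.19 ≈ 1931 lb.
ΣF_y = 0: C_y + 1931.19 − 2950 = 0 → C_y = 1019 lb.
ΣF_x = 0: no horizontal applied forces, so C_x = 0.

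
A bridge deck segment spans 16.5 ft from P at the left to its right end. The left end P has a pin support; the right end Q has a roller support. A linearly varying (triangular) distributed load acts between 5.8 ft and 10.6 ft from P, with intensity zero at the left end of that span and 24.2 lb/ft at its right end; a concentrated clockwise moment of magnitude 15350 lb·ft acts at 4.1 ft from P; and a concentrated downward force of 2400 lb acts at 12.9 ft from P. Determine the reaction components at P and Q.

Resultant of the triangular load: ½ × 24.2 × 4.8 = 58.08 lb, acting at 9 ft from P (one-third of the span from the peak).
Taking moments about P: Q_y·16.5 − (½·24.2·4.8)·9 − 15350 − 2400·12.9 = 0 → Q_y = 46832.72/16.5 = 2838.35 ≈ 2838 lb.
ΣF_y = 0: P_y + 2838.35 − ½·24.2·4.8 − 2400 = 0 → P_y = -380.3 lb.
ΣF_x = 0: no horizontal applied forces, so P_x = 0.

P_x = 0, P_y = -380.3 lb, Q_y = 2838 lb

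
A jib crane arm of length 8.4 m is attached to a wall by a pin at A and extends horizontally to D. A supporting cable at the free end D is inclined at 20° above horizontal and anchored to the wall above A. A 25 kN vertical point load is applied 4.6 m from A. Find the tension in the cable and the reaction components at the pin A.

ΣM about A: T·sin20°·8.4 − 25·4.6 = 0 → T = 115/(8.4·0.34202) = 40.0283 ≈ 40.03 kN.
ΣF_x = 0: A_x − T·cos20° = 0 → A_x = 40.0283 × 0.939693 = 37.61 kN.
ΣF_y = 0: A_y + T·sin20° − 25 = 0 → A_y = 25 − 40.0283 × 0.34202 = 11.31 kN.

T = 40.03 kN, A_x = 37.61 kN, A_y = 11.31 kN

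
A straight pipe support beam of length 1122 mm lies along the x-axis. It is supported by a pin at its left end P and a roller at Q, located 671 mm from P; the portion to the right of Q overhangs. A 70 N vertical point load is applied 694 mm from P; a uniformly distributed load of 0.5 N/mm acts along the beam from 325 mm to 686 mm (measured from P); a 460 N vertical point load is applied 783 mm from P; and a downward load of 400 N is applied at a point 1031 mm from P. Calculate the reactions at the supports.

Resultant of the distributed load: 0.5 × 361 = 180.5 N at 505.5 mm from P.
ΣM about P: Q_y·671 − 70·694 − (0.5·361)·505.5 − 460·783 − 400·1031 = 0 → Q_y = 912402.75/671 = 1359.77 ≈ 1360 N.
ΣF_y = 0: P_y + 1359.77 − 70 − 0.5·361 − 460 − 400 = 0 → P_y = -249.3 N.
ΣF_x = 0: no horizontal applied forces, so P_x = 0.

P_x = 0, P_y = -249.3 N, Q_y = 1360 N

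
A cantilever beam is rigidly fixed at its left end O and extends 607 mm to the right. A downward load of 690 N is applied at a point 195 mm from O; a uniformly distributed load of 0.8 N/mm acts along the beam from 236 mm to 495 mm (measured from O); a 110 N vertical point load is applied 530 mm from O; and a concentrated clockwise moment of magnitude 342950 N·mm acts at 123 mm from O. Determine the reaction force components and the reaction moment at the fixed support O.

O_x = 0, O_y = 1007 N, M_O = 611500 N·mm

Resultant of the distributed load: 0.8 × 259 = 207.2 N at 365.5 mm from O.
ΣF_x = 0: O_x = 0.
ΣF_y = 0: O_y − 690 − 0.8·259 − 110 = 0 → O_y = 1007 N.
ΣM about O: M_O − 690·195 − (0.8·259)·365.5 − 110·530 − 342950 = 0 → M_O = 611500 N·mm.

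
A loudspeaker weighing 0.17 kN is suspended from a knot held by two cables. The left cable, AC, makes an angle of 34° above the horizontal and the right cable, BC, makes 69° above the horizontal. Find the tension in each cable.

ΣF_x = 0: −T_AC·cos34° + T_BC·cos69° = 0 → T_BC = 2.31337·T_AC.
ΣF_y = 0: T_AC·sin34° + T_BC·sin69° = 0.17.
Substitute: T_AC·(0.559193 + 2.31337·0.93358) = 0.17 → T_AC = 0.0625251 ≈ 0.06253 kN.
Then T_BC = 2.31337 × 0.0625251 = 0.1446 kN.

T_AC = 0.06253 kN, T_BC = 0.1446 kN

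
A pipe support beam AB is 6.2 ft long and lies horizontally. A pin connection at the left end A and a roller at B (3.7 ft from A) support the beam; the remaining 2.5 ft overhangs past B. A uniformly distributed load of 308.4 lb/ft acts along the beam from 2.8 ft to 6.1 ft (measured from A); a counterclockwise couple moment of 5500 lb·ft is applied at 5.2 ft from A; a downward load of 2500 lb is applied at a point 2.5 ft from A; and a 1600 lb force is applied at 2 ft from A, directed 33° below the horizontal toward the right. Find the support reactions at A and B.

A_x = -1342 lb, A_y = 2491 lb, B_y = 1898 lb

Resultant of the distributed load: 308.4 × 3.3 = 1017.72 lb at 4.45 ft from A.
Taking moments about A: B_y·3.7 − (308.4·3.3)·4.45 + 5500 − 2500·2.5 − 1600·sin33°·2 = 0 → B_y = 7021.7/3.7 = 1897.76 ≈ 1898 lb.
ΣF_y = 0: A_y + 1897.76 − 308.4·3.3 − 2500 − 1600·sin33° = 0 → A_y = 2491 lb.
ΣF_x = 0: A_x + 1600·cos33° = 0 → A_x = -1342 lb.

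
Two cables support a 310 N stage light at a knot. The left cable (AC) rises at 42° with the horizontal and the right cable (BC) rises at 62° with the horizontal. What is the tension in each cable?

ΣF_x = 0: −T_AC·cos42° + T_BC·cos62° = 0 → T_BC = 1.58294·T_AC.
ΣF_y = 0: T_AC·sin42° + T_BC·sin62° = 310.
Substitute: T_AC·(0.669131 + 1.58294·0.882948) = 310 → T_AC = 149.991 ≈ 150.0 N.
Then T_BC = 1.58294 × 149.991 = 237.4 N.

T_AC = 150.0 N, T_BC = 237.4 N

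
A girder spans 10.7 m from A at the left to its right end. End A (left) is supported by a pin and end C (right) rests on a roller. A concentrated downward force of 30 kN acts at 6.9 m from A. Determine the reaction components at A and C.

A_x = 0, A_y = 10.65 kN, C_y = 19.35 kN

Moments about A: C_y·10.7 − 30·6.9 = 0 → C_y = 207/10.7 = 19.3458 ≈ 19.35 kN.
ΣF_y = 0: A_y + 19.3458 − 30 = 0 → A_y = 10.65 kN.
ΣF_x = 0: no horizontal applied forces, so A_x = 0.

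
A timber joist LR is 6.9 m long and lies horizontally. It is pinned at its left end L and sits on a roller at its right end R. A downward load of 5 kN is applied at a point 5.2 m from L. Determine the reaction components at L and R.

Moments about L: R_y·6.9 − 5·5.2 = 0 → R_y = 26/6.9 = 3.76812 ≈ 3.768 kN.
ΣF_y = 0: L_y + 3.76812 − 5 = 0 → L_y = 1.232 kN.
ΣF_x = 0: no horizontal applied forces, so L_x = 0.

L_x = 0, L_y = 1.232 kN, R_y = 3.768 kN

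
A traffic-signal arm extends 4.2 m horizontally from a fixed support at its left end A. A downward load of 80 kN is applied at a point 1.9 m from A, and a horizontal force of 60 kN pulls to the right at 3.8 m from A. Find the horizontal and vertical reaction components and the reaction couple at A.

ΣF_x = 0: A_x + 60 = 0 → A_x = -60.00 kN.
ΣF_y = 0: A_y − 80 = 0 → A_y = 80.00 kN.
ΣM about A: M_A − 80·1.9 = 0 → M_A = 152.0 kN·m.

A_x = -60.00 kN, A_y = 80.00 kN, M_A = 152.0 kN·m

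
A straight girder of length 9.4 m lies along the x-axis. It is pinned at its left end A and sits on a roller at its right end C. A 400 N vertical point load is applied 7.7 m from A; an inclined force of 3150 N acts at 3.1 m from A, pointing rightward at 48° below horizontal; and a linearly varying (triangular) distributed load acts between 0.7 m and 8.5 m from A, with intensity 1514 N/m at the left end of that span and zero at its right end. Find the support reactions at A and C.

Resultant of the triangular load: ½ × 1514 × 7.8 = 5904.6 N, acting at 3.3 m from A (one-third of the span from the peak).
ΣM about A: C_y·9.4 − 400·7.7 − 3150·sin48°·3.1 − (½·1514·7.8)·3.3 = 0 → C_y = 29822/9.4 = 3172.55 ≈ 3173 N.
ΣF_y = 0: A_y + 3172.55 − 400 − 3150·sin48° − ½·1514·7.8 = 0 → A_y = 5473 N.
ΣF_x = 0: A_x + 3150·cos48° = 0 → A_x = -2108 N.

A_x = -2108 N, A_y = 5473 N, C_y = 3173 N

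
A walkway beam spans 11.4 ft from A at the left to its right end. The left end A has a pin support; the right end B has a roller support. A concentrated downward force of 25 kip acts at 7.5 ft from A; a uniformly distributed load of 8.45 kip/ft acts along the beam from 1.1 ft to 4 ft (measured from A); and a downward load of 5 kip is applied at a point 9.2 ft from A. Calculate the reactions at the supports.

Resultant of the distributed load: 8.45 × 2.9 = 24.505 kip at 2.55 ft from A.
Taking moments about A: B_y·11.4 − 25·7.5 − (8.45·2.9)·2.55 − 5·9.2 = 0 → B_y = 295.98775/11.4 = 25.9638 ≈ 25.96 kip.
ΣF_y = 0: A_y + 25.9638 − 25 − 8.45·2.9 − 5 = 0 → A_y = 28.54 kip.
ΣF_x = 0: no horizontal applied forces, so A_x = 0.

A_x = 0, A_y = 28.54 kip, B_y = 25.96 kip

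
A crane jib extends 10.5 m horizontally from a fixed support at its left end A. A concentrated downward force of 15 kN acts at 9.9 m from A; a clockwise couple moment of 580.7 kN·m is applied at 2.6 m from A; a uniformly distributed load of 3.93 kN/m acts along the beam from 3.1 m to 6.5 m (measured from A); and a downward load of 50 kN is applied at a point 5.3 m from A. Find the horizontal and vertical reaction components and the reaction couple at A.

A_x = 0, A_y = 78.36 kN, M_A = 1058 kN·m

Resultant of the distributed load: 3.93 × 3.4 = 13.362 kN at 4.8 m from A.
ΣF_x = 0: A_x = 0.
ΣF_y = 0: A_y − 15 − 3.93·3.4 − 50 = 0 → A_y = 78.36 kN.
ΣM about A: M_A − 15·9.9 − 580.7 − (3.93·3.4)·4.8 − 50·5.3 = 0 → M_A = 1058 kN·m.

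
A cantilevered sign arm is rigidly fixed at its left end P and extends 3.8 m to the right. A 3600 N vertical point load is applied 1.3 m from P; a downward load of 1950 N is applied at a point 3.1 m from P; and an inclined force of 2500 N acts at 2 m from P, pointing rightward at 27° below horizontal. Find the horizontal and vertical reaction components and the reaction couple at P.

ΣF_x = 0: P_x + 2500·cos27° = 0 → P_x = -2228 N.
ΣF_y = 0: P_y − 3600 − 1950 − 2500·sin27° = 0 → P_y = 6685 N.
ΣM about P: M_P − 3600·1.3 − 1950·3.1 − 2500·sin27°·2 = 0 → M_P = 12990 N·m.

P_x = -2228 N, P_y = 6685 N, M_P = 12990 N·m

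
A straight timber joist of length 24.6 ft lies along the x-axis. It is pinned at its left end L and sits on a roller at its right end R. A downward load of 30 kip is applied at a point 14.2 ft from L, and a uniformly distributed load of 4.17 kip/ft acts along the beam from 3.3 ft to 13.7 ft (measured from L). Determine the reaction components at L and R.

L_x = 0, L_y = 41.07 kip, R_y = 32.30 kip

Resultant of the distributed load: 4.17 × 10.4 = 43.368 kip at 8.5 ft from L.
ΣM about L: R_y·24.6 − 30·14.2 − (4.17·10.4)·8.5 = 0 → R_y = 794.628/24.6 = 32.302 ≈ 32.30 kip.
ΣF_y = 0: L_y + 32.302 − 30 − 4.17·10.4 = 0 → L_y = 41.07 kip.
ΣF_x = 0: no horizontal applied forces, so L_x = 0.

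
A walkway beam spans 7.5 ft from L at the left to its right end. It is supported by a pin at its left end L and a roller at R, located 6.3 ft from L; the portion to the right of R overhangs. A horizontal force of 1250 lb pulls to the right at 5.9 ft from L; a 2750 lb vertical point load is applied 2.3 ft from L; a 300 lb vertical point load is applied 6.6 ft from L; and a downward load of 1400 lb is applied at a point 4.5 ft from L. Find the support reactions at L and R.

Moments about L: R_y·6.3 − 2750·2.3 − 300·6.6 − 1400·4.5 = 0 → R_y = 14605/6.3 = 2318.25 ≈ 2318 lb.
ΣF_y = 0: L_y + 2318.25 − 2750 − 300 − 1400 = 0 → L_y = 2132 lb.
ΣF_x = 0: L_x + 1250 = 0 → L_x = -1250 lb.

L_x = -1250 lb, L_y = 2132 lb, R_y = 2318 lb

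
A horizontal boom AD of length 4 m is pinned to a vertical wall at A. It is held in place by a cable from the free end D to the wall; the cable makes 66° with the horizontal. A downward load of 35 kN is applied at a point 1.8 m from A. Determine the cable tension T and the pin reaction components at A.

ΣM about A: T·sin66°·4 − 35·1.8 = 0 → T = 63/(4·0.913545) = 17.2405 ≈ 17.24 kN.
ΣF_x = 0: A_x − T·cos66° = 0 → A_x = 17.2405 × 0.406737 = 7.012 kN.
ΣF_y = 0: A_y + T·sin66° − 35 = 0 → A_y = 35 − 17.2405 × 0.913545 = 19.25 kN.

T = 17.24 kN, A_x = 7.012 kN, A_y = 19.25 kN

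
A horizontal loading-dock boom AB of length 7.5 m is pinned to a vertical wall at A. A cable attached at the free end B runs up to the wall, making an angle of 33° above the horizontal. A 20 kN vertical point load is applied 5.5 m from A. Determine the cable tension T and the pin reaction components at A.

T = 26.93 kN, A_x = 22.58 kN, A_y = 5.333 kN

ΣM about A: T·sin33°·7.5 − 20·5.5 = 0 → T = 110/(7.5·0.544639) = 26.9292 ≈ 26.93 kN.
ΣF_x = 0: A_x − T·cos33° = 0 → A_x = 26.9292 × 0.838671 = 22.58 kN.
ΣF_y = 0: A_y + T·sin33° − 20 = 0 → A_y = 20 − 26.9292 × 0.544639 = 5.333 kN.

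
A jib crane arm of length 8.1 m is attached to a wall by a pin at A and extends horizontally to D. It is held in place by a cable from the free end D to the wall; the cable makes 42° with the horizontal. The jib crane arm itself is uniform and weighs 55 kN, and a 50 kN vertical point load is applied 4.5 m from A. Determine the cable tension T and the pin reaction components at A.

T = 82.61 kN, A_x = 61.39 kN, A_y = 49.72 kN

ΣM about A: T·sin42°·8.1 − 55·4.05 − 50·4.5 = 0 → T = 447.75/(8.1·0.669131) = 82.6113 ≈ 82.61 kN.
ΣF_x = 0: A_x − T·cos42° = 0 → A_x = 82.6113 × 0.743145 = 61.39 kN.
ΣF_y = 0: A_y + T·sin42° − 55 − 50 = 0 → A_y = 105 − 82.6113 × 0.669131 = 49.72 kN.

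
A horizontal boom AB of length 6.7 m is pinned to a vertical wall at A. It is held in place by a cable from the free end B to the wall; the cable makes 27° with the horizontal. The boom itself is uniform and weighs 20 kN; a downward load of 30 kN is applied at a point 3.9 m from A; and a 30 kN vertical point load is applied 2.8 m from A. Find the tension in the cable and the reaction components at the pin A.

T = 88.11 kN, A_x = 78.50 kN, A_y = 40.00 kN

ΣM about A: T·sin27°·6.7 − 20·3.35 − 30·3.9 − 30·2.8 = 0 → T = 268/(6.7·0.45399) = 88.1077 ≈ 88.11 kN.
ΣF_x = 0: A_x − T·cos27° = 0 → A_x = 88.1077 × 0.891007 = 78.50 kN.
ΣF_y = 0: A_y + T·sin27° − 20 − 30 − 30 = 0 → A_y = 80 − 88.1077 × 0.45399 = 40.00 kN.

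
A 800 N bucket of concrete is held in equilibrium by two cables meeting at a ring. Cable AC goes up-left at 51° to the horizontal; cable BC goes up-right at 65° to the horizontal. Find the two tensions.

T_AC = 376.2 N, T_BC = 560.1 N

ΣF_x = 0: −T_AC·cos51° + T_BC·cos65° = 0 → T_BC = 1.4891·T_AC.
ΣF_y = 0: T_AC·sin51° + T_BC·sin65° = 800.
Substitute: T_AC·(0.777146 + 1.4891·0.906308) = 800 → T_AC = 376.164 ≈ 376.2 N.
Then T_BC = 1.4891 × 376.164 = 560.1 N.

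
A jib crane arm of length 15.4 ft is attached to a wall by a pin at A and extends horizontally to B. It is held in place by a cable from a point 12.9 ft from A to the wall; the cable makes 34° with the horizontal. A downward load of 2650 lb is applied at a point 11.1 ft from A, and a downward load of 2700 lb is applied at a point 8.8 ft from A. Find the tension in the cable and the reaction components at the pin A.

T = 7372 lb, A_x = 6111 lb, A_y = 1228 lb

ΣM about A: T·sin34°·12.9 − 2650·11.1 − 2700·8.8 = 0 → T = 53175/(12.9·0.559193) = 7371.5 ≈ 7372 lb.
ΣF_x = 0: A_x − T·cos34° = 0 → A_x = 7371.5 × 0.829038 = 6111 lb.
ΣF_y = 0: A_y + T·sin34° − 2650 − 2700 = 0 → A_y = 5350 − 7371.5 × 0.559193 = 1228 lb.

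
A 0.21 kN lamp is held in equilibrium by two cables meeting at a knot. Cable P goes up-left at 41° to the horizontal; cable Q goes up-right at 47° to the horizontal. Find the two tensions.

ΣF_x = 0: −T_P·cos41° + T_Q·cos47° = 0 → T_Q = 1.10661·T_P.
ΣF_y = 0: T_P·sin41° + T_Q·sin47° = 0.21.
Substitute: T_P·(0.656059 + 1.10661·0.731354) = 0.21 → T_P = 0.143307 ≈ 0.1433 kN.
Then T_Q = 1.10661 × 0.143307 = 0.1586 kN.

T_P = 0.1433 kN, T_Q = 0.1586 kN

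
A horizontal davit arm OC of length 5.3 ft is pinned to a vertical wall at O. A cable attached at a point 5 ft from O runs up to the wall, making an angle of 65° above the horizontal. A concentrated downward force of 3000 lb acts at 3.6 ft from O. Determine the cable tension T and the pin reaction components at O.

T = 2383 lb, O_x = 1007 lb, O_y = 840.0 lb

ΣM about O: T·sin65°·5 − 3000·3.6 = 0 → T = 10800/(5·0.906308) = 2383.3 ≈ 2383 lb.
ΣF_x = 0: O_x − T·cos65° = 0 → O_x = 2383.3 × 0.422618 = 1007 lb.
ΣF_y = 0: O_y + T·sin65° − 3000 = 0 → O_y = 3000 − 2383.3 × 0.906308 = 840.0 lb.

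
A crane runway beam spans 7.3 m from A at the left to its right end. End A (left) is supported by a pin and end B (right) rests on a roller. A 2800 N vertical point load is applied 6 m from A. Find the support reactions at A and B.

ΣM about A: B_y·7.3 − 2800·6 = 0 → B_y = 16800/7.3 = 2301.37 ≈ 2301 N.
ΣF_y = 0: A_y + 2301.37 − 2800 = 0 → A_y = 498.6 N.
ΣF_x = 0: no horizontal applied forces, so A_x = 0.

A_x = 0, A_y = 498.6 N, B_y = 2301 N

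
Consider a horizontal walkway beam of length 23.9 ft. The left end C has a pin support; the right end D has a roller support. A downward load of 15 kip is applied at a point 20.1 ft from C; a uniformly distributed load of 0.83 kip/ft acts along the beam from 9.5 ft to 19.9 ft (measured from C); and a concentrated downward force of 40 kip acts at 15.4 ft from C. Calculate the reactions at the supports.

C_x = 0, C_y = 19.93 kip, D_y = 43.70 kip

Resultant of the distributed load: 0.83 × 10.4 = 8.632 kip at 14.7 ft from C.
Taking moments about C: D_y·23.9 − 15·20.1 − (0.83·10.4)·14.7 − 40·15.4 = 0 → D_y = 1044.3904/23.9 = 43.6983 ≈ 43.70 kip.
ΣF_y = 0: C_y + 43.6983 − 15 − 0.83·10.4 − 40 = 0 → C_y = 19.93 kip.
ΣF_x = 0: no horizontal applied forces, so C_x = 0.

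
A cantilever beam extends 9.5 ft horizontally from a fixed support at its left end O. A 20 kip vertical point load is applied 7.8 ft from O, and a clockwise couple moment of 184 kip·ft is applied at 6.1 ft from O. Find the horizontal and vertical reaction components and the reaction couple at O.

ΣF_x = 0: O_x = 0.
ΣF_y = 0: O_y − 20 = 0 → O_y = 20.00 kip.
ΣM about O: M_O − 20·7.8 − 184 = 0 → M_O = 340.0 kip·ft.

O_x = 0, O_y = 20.00 kip, M_O = 340.0 kip·ft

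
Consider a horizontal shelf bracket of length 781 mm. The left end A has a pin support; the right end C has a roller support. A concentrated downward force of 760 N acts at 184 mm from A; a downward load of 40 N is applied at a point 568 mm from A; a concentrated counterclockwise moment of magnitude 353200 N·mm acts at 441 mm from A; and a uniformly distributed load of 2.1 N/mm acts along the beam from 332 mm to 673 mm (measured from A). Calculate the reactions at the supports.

A_x = 0, A_y = 1299 N, C_y = 216.6 N

Resultant of the distributed load: 2.1 × 341 = 716.1 N at 502.5 mm from A.
Taking moments about A: C_y·781 − 760·184 − 40·568 + 353200 − (2.1·341)·502.5 = 0 → C_y = 169200.25/781 = 216.646 ≈ 216.6 N.
ΣF_y = 0: A_y + 216.646 − 760 − 40 − 2.1·341 = 0 → A_y = 1299 N.
ΣF_x = 0: no horizontal applied forces, so A_x = 0.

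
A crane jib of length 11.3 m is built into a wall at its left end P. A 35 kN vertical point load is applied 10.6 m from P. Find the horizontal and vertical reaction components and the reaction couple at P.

ΣF_x = 0: P_x = 0.
ΣF_y = 0: P_y − 35 = 0 → P_y = 35.00 kN.
ΣM about P: M_P − 35·10.6 = 0 → M_P = 371.0 kN·m.

P_x = 0, P_y = 35.00 kN, M_P = 371.0 kN·m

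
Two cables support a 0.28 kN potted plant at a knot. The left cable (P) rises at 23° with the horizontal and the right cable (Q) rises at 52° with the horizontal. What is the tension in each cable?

T_P = 0.1785 kN, T_Q = 0.2668 kN

ΣF_x = 0: −T_P·cos23° + T_Q·cos52° = 0 → T_Q = 1.49515·T_P.
ΣF_y = 0: T_P·sin23° + T_Q·sin52° = 0.28.
Substitute: T_P·(0.390731 + 1.49515·0.788011) = 0.28 → T_P = 0.178466 ≈ 0.1785 kN.
Then T_Q = 1.49515 × 0.178466 = 0.2668 kN.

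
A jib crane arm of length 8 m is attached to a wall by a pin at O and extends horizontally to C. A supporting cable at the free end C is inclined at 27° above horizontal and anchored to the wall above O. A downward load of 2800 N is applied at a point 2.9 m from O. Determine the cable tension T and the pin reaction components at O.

T = 2236 N, O_x = 1992 N, O_y = 1785 N

ΣM about O: T·sin27°·8 − 2800·2.9 = 0 → T = 8120/(8·0.45399) = 2235.73 ≈ 2236 N.
ΣF_x = 0: O_x − T·cos27° = 0 → O_x = 2235.73 × 0.891007 = 1992 N.
ΣF_y = 0: O_y + T·sin27° − 2800 = 0 → O_y = 2800 − 2235.73 × 0.45399 = 1785 N.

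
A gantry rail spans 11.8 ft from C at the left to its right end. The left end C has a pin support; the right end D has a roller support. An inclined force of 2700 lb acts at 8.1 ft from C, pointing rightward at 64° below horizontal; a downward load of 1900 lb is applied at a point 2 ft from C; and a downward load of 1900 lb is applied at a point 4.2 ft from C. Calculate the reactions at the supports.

C_x = -1184 lb, C_y = 3563 lb, D_y = 2664 lb

ΣM about C: D_y·11.8 − 2700·sin64°·8.1 − 1900·2 − 1900·4.2 = 0 → D_y = 31436.6/11.8 = 2664.12 ≈ 2664 lb.
ΣF_y = 0: C_y + 2664.12 − 2700·sin64° − 1900 − 1900 = 0 → C_y = 3563 lb.
ΣF_x = 0: C_x + 2700·cos64° = 0 → C_x = -1184 lb.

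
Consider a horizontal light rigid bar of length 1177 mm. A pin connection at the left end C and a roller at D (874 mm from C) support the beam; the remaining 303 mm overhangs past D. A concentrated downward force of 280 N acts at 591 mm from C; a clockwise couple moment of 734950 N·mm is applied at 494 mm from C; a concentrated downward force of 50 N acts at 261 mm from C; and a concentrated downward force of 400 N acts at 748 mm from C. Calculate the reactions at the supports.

Taking moments about C: D_y·874 − 280·591 − 734950 − 50·261 − 400·748 = 0 → D_y = 1212680/874 = 1387.51 ≈ 1388 N.
ΣF_y = 0: C_y + 1387.51 − 280 − 50 − 400 = 0 → C_y = -657.5 N.
ΣF_x = 0: no horizontal applied forces, so C_x = 0.

C_x = 0, C_y = -657.5 N, D_y = 1388 N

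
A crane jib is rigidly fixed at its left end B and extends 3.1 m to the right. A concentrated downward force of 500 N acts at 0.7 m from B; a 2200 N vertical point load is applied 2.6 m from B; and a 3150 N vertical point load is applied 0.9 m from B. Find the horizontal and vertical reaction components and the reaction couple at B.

B_x = 0, B_y = 5850 N, M_B = 8905 N·m

ΣF_x = 0: B_x = 0.
ΣF_y = 0: B_y − 500 − 2200 − 3150 = 0 → B_y = 5850 N.
ΣM about B: M_B − 500·0.7 − 2200·2.6 − 3150·0.9 = 0 → M_B = 8905 N·m.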